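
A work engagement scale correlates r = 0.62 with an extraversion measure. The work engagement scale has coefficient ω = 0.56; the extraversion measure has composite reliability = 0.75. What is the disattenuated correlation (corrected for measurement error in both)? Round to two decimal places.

r_true = r_obs / √(r_xx · r_yy) = 0.62 / √(0.56 × 0.75) = 0.62 / √0.4200 = 0.62 / 0.6481 ≈ 0.96.

0.96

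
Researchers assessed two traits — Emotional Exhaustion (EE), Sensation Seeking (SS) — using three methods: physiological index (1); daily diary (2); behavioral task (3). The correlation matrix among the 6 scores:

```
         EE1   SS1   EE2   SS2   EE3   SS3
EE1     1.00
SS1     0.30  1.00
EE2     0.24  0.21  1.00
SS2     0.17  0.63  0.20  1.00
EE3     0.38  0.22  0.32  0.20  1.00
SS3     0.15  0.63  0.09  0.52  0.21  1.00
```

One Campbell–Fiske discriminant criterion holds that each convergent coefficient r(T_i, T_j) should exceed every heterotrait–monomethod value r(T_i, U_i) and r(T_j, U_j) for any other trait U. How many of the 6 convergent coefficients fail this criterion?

1

Checking each validity diagonal entry against its comparison values:
EE (methods 1·2): 0.24 vs {0.30, 0.20} → fail.
EE (methods 1·3): 0.38 vs {0.30, 0.21} → pass.
EE (methods 2·3): 0.32 vs {0.20, 0.21} → pass.
SS (methods 1·2): 0.63 vs {0.30, 0.20} → pass.
SS (methods 1·3): 0.63 vs {0.30, 0.21} → pass.
SS (methods 2·3): 0.52 vs {0.20, 0.21} → pass.
1 of 6 fail.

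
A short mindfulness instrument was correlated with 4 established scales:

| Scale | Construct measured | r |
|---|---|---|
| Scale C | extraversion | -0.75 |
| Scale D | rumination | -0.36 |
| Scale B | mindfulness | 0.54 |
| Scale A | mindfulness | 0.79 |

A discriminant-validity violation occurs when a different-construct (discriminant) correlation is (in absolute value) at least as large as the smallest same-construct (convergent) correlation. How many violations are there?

Convergent (same construct = mindfulness): Scale B, Scale A.
Smallest convergent = 0.54. Discriminant |r|: 0.75, 0.36; count ≥ 0.54 → 1.

1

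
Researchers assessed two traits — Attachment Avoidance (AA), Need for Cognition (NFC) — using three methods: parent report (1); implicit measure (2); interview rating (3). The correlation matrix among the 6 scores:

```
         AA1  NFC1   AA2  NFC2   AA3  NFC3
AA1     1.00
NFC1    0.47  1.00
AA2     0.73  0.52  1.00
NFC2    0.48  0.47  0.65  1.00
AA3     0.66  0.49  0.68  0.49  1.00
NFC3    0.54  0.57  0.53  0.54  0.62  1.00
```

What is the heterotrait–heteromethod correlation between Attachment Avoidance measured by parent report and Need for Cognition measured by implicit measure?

0.48

Different traits and methods: r(AA1, NFC2) = 0.48.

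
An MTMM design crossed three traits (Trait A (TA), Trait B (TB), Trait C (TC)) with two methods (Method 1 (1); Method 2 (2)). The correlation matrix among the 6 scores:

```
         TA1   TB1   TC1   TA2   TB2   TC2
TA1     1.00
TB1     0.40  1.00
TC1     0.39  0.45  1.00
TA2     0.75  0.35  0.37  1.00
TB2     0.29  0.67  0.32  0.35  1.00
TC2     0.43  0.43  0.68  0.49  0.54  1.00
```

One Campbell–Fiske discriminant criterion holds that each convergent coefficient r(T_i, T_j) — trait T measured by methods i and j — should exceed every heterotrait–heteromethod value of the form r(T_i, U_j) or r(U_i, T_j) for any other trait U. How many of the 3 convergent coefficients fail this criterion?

Checking each validity diagonal entry against its comparison values:
TA (methods 1·2): 0.75 vs {0.29, 0.35, 0.43, 0.37} → pass.
TB (methods 1·2): 0.67 vs {0.35, 0.29, 0.43, 0.32} → pass.
TC (methods 1·2): 0.68 vs {0.37, 0.43, 0.32, 0.43} → pass.
0 of 3 fail.

0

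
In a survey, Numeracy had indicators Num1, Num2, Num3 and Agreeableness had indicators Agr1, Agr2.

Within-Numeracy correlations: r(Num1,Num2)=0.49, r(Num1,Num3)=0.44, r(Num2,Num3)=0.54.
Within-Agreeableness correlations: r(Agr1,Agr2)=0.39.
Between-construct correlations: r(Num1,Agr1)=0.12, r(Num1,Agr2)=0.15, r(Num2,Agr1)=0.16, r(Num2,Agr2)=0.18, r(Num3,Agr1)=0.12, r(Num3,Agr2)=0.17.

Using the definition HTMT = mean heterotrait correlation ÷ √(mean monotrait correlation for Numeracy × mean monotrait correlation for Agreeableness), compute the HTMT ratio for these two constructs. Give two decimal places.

Mean between = 0.90/6 = 0.1500.
Mean within-Num = 1.47/3 = 0.4900; mean within-Agr = 0.39/1 = 0.3900.
Geometric mean = √(0.4900 × 0.3900) = 0.4371.
HTMT = 0.1500 / 0.4371 = 0.34.

0.34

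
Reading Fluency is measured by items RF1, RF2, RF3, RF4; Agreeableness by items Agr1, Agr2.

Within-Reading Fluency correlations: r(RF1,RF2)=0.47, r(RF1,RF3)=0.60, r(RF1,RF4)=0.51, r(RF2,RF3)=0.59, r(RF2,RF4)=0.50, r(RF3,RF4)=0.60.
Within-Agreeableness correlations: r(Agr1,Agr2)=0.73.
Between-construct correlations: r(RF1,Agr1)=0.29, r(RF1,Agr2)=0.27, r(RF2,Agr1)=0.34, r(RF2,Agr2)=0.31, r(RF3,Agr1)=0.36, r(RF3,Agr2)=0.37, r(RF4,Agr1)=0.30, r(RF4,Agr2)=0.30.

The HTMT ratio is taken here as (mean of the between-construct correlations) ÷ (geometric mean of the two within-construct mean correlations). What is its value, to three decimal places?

0.503

Mean heterotrait r = 2.54/8 = 0.3175.
Mean within-RF = 3.27/6 = 0.5450; mean within-Agr = 0.73/1 = 0.7300.
Geometric mean = √(0.5450 × 0.7300) = 0.6308.
HTMT = 0.3175 / 0.6308 = 0.503.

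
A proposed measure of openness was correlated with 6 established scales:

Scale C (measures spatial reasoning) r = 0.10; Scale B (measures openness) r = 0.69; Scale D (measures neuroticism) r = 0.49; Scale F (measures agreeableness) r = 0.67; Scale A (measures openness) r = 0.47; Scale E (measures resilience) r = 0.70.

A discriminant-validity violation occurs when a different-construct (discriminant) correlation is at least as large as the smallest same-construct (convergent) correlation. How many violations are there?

3

Convergent (same construct = openness): Scale B, Scale A.
Smallest convergent = 0.47. Discriminant values: 0.10, 0.49, 0.67, 0.70; count ≥ 0.47 → 3.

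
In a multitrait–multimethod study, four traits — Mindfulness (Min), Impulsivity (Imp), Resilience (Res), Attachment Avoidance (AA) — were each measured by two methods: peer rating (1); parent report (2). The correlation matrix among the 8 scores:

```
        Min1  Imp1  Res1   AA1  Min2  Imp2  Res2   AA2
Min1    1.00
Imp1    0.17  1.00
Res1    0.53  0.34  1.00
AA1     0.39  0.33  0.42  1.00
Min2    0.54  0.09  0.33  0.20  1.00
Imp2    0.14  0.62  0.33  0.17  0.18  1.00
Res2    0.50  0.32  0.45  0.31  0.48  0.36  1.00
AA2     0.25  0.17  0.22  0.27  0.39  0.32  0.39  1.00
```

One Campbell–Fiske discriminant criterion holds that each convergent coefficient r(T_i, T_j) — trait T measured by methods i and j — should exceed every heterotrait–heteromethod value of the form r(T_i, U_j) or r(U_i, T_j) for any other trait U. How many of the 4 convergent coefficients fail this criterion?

Checking each validity diagonal entry against its comparison values:
Min (methods 1·2): 0.54 vs {0.14, 0.09, 0.50, 0.33, 0.25, 0.20} → pass.
Imp (methods 1·2): 0.62 vs {0.09, 0.14, 0.32, 0.33, 0.17, 0.17} → pass.
Res (methods 1·2): 0.45 vs {0.33, 0.50, 0.33, 0.32, 0.22, 0.31} → fail.
AA (methods 1·2): 0.27 vs {0.20, 0.25, 0.17, 0.17, 0.31, 0.22} → fail.
2 of 4 fail.

2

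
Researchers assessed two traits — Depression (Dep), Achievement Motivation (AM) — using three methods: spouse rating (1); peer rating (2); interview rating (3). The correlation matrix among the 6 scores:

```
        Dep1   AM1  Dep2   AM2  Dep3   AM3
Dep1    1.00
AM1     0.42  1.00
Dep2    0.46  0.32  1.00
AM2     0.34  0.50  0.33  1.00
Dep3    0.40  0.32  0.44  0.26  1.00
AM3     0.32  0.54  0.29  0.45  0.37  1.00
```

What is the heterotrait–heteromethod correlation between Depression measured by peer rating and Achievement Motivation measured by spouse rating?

0.32

Different traits and methods: r(Dep2, AM1) = 0.32.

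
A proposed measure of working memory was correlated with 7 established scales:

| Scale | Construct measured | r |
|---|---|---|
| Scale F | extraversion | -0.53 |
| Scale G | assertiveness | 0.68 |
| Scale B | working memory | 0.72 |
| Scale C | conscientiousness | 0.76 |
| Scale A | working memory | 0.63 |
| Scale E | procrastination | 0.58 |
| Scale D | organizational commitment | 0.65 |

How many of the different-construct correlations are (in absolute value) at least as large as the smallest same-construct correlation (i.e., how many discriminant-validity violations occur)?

3

Convergent (same construct = working memory): Scale B, Scale A.
Smallest convergent = 0.63. Discriminant |r|: 0.53, 0.68, 0.76, 0.58, 0.65; count ≥ 0.63 → 3.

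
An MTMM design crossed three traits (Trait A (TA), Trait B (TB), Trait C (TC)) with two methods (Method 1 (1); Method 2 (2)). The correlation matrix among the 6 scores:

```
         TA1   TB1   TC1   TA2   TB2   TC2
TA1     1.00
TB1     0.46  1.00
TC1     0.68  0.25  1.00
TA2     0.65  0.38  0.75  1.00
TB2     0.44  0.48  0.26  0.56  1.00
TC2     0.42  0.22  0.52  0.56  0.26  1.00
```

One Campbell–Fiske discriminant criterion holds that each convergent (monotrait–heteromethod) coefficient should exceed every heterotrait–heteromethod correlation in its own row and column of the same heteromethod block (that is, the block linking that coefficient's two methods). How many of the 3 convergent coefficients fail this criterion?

2

Checking each validity diagonal entry against its comparison values:
TA (methods 1·2): 0.65 vs {0.44, 0.38, 0.42, 0.75} → fail.
TB (methods 1·2): 0.48 vs {0.38, 0.44, 0.22, 0.26} → pass.
TC (methods 1·2): 0.52 vs {0.75, 0.42, 0.26, 0.22} → fail.
2 of 3 fail.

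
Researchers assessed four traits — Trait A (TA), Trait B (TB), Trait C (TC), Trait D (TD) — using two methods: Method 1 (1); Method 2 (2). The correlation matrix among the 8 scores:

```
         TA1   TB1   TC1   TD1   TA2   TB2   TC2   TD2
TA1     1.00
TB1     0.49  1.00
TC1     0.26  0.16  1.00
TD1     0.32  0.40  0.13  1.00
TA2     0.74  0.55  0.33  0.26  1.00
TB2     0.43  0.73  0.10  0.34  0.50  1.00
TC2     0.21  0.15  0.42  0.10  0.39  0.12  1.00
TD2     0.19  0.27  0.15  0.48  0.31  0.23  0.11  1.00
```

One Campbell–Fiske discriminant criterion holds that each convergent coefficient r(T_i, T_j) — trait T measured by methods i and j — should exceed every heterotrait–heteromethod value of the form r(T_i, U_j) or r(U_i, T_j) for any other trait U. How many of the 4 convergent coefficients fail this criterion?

Convergent coefficients and their comparison sets:
TA (methods 1·2): 0.74 vs {0.43, 0.55, 0.21, 0.33, 0.19, 0.26} → pass.
TB (methods 1·2): 0.73 vs {0.55, 0.43, 0.15, 0.10, 0.27, 0.34} → pass.
TC (methods 1·2): 0.42 vs {0.33, 0.21, 0.10, 0.15, 0.15, 0.10} → pass.
TD (methods 1·2): 0.48 vs {0.26, 0.19, 0.34, 0.27, 0.10, 0.15} → pass.
0 of 4 fail.

0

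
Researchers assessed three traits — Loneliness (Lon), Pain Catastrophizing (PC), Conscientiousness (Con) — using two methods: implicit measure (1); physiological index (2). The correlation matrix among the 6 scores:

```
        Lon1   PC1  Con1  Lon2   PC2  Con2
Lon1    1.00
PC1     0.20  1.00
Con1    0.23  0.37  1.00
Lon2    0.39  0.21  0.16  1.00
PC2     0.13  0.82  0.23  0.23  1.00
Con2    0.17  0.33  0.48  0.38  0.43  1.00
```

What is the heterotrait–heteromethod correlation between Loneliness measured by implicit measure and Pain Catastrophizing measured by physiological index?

0.13

Different traits and methods: r(Lon1, PC2) = 0.13.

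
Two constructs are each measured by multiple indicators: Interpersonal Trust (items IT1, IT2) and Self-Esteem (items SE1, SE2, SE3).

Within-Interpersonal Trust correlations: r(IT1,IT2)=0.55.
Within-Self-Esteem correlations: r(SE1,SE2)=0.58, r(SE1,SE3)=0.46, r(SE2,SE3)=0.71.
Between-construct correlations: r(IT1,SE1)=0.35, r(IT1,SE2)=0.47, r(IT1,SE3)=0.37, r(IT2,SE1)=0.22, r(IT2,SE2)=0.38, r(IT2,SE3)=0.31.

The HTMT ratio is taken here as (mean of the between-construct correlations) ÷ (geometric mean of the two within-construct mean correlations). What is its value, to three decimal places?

0.618

Between-construct mean = 2.10/6 = 0.3500.
Mean within-IT = 0.55/1 = 0.5500; mean within-SE = 1.75/3 = 0.5833.
Geometric mean = √(0.5500 × 0.5833) = 0.5664.
HTMT = 0.3500 / 0.5664 = 0.618.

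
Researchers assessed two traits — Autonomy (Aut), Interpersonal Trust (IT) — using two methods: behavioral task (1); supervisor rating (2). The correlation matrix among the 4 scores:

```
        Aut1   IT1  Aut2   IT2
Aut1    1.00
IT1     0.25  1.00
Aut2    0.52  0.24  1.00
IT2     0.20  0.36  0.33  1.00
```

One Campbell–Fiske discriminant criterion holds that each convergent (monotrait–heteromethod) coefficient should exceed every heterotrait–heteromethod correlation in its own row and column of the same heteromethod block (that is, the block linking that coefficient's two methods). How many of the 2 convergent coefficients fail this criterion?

Convergent coefficients and their comparison sets:
Aut (methods 1·2): 0.52 vs {0.20, 0.24} → pass.
IT (methods 1·2): 0.36 vs {0.24, 0.20} → pass.
0 of 2 fail.

0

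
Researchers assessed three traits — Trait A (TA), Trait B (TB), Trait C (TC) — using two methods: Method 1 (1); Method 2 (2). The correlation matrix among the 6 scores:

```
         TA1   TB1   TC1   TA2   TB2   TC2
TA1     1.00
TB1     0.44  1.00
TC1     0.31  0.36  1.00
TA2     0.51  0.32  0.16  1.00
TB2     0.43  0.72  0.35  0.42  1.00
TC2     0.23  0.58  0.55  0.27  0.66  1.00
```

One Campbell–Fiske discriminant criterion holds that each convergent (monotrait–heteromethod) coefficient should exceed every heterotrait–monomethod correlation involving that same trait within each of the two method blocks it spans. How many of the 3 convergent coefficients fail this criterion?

1

Convergent coefficients and their comparison sets:
TA (methods 1·2): 0.51 vs {0.44, 0.42, 0.31, 0.27} → pass.
TB (methods 1·2): 0.72 vs {0.44, 0.42, 0.36, 0.66} → pass.
TC (methods 1·2): 0.55 vs {0.31, 0.27, 0.36, 0.66} → fail.
1 of 3 fail.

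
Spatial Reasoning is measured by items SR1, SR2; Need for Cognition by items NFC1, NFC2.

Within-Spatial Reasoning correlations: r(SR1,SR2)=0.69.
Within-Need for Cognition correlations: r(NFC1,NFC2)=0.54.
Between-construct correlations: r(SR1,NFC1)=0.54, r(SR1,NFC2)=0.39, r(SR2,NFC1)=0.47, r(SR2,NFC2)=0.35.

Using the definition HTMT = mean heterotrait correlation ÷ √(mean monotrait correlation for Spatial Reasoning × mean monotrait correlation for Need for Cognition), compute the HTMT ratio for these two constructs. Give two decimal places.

Mean between = 1.75/4 = 0.4375.
Mean within-SR = 0.69/1 = 0.6900; mean within-NFC = 0.54/1 = 0.5400.
Geometric mean = √(0.6900 × 0.5400) = 0.6104.
HTMT = 0.4375 / 0.6104 = 0.72.

0.72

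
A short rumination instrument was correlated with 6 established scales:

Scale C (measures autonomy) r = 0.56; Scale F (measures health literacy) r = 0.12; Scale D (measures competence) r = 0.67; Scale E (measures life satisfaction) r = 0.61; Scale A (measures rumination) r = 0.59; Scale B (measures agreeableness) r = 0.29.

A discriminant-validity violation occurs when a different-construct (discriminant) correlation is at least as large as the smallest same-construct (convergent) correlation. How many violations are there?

Convergent (same construct = rumination): Scale A.
Smallest convergent = 0.59. Discriminant values: 0.56, 0.12, 0.67, 0.61, 0.29; count ≥ 0.59 → 2.

2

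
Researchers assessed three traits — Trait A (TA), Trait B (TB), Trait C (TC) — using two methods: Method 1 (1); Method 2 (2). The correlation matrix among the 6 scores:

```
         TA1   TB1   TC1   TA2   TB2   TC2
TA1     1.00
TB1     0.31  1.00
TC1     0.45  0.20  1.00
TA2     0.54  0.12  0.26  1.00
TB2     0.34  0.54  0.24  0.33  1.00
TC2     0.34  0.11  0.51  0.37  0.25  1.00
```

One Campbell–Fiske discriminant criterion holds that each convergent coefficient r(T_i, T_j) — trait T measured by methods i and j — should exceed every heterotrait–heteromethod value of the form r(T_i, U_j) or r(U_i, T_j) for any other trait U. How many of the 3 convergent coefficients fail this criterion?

0

Checking each validity diagonal entry against its comparison values:
TA (methods 1·2): 0.54 vs {0.34, 0.12, 0.34, 0.26} → pass.
TB (methods 1·2): 0.54 vs {0.12, 0.34, 0.11, 0.24} → pass.
TC (methods 1·2): 0.51 vs {0.26, 0.34, 0.24, 0.11} → pass.
0 of 3 fail.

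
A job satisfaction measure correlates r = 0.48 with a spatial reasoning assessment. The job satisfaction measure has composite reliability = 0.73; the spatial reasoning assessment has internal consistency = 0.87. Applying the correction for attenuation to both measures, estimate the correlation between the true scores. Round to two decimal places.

r_true = r_obs / √(r_xx · r_yy) = 0.48 / √(0.73 × 0.87) = 0.48 / √0.6351 = 0.48 / 0.7969 ≈ 0.60.

0.60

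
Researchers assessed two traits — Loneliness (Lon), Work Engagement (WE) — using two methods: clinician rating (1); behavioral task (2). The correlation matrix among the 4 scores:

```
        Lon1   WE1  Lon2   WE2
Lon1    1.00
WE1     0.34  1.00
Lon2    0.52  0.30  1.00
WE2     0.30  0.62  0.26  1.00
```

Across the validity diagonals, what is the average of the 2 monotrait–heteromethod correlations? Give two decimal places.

Convergent values: 0.52, 0.62; mean = 1.14/2 = 0.57.

0.57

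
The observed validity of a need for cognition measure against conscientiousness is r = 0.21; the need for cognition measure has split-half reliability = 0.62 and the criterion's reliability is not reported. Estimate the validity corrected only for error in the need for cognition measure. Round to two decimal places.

0.27

Single correction: r_c = r_obs / √r_xx = 0.21 / √0.62 = 0.21 / 0.7874 ≈ 0.27.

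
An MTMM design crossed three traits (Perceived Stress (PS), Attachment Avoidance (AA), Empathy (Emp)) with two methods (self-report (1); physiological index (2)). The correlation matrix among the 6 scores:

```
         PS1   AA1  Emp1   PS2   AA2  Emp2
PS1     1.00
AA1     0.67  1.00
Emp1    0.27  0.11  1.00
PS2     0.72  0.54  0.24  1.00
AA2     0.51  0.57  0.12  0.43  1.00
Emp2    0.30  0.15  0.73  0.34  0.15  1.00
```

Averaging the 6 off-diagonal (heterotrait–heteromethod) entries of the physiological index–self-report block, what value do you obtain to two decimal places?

HTHM values (method 2 × method 1): 0.54, 0.24, 0.51, 0.12, 0.30, 0.15; mean = 1.86/6 = 0.31.

0.31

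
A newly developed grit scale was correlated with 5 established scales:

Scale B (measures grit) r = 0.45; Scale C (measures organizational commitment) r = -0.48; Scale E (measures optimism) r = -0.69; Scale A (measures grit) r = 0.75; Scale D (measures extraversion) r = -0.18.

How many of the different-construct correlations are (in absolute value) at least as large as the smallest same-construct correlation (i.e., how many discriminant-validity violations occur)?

2

Convergent (same construct = grit): Scale B, Scale A.
Smallest convergent = 0.45. Discriminant |r|: 0.48, 0.69, 0.18; count ≥ 0.45 → 2.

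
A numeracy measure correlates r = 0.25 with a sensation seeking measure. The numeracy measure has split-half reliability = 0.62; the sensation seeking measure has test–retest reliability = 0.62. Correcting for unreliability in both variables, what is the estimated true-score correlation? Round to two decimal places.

r_true = r_obs / √(r_xx · r_yy) = 0.25 / √(0.62 × 0.62) = 0.25 / √0.3844 = 0.25 / 0.6200 ≈ 0.40.

0.40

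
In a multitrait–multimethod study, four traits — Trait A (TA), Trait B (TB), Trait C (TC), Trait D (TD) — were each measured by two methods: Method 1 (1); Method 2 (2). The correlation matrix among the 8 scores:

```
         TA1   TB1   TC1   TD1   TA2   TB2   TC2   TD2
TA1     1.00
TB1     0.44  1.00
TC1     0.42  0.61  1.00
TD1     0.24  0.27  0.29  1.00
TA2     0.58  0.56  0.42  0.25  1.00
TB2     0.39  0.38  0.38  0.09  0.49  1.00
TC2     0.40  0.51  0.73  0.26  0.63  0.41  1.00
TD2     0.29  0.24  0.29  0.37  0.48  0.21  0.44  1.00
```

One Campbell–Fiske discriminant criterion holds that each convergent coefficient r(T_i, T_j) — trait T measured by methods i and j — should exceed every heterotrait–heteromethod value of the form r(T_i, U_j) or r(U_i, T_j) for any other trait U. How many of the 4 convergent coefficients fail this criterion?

1

Each convergent coefficient versus the relevant comparison correlations:
TA (methods 1·2): 0.58 vs {0.39, 0.56, 0.40, 0.42, 0.29, 0.25} → pass.
TB (methods 1·2): 0.38 vs {0.56, 0.39, 0.51, 0.38, 0.24, 0.09} → fail.
TC (methods 1·2): 0.73 vs {0.42, 0.40, 0.38, 0.51, 0.29, 0.26} → pass.
TD (methods 1·2): 0.37 vs {0.25, 0.29, 0.09, 0.24, 0.26, 0.29} → pass.
1 of 4 fail.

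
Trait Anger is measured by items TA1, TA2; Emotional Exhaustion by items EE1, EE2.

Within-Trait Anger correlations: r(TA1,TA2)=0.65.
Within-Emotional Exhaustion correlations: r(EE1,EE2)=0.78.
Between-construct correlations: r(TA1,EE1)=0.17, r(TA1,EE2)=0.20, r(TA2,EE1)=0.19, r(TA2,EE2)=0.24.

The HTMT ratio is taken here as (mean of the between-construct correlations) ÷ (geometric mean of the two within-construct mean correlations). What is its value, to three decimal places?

0.281

Between-construct mean = 0.80/4 = 0.2000.
Mean within-TA = 0.65/1 = 0.6500; mean within-EE = 0.78/1 = 0.7800.
Geometric mean = √(0.6500 × 0.7800) = 0.7120.
HTMT = 0.2000 / 0.7120 = 0.281.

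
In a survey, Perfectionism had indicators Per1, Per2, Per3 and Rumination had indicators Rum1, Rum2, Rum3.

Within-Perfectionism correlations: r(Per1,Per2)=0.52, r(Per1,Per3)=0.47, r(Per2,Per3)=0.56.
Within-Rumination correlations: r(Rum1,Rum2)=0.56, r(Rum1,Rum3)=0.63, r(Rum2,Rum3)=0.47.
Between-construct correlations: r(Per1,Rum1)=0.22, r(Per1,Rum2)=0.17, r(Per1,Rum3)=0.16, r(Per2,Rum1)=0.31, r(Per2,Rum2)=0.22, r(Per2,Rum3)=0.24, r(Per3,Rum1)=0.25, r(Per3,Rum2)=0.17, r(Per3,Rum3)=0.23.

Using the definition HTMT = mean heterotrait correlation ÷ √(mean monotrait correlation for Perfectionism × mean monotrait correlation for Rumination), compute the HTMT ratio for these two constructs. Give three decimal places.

0.409

Between-construct mean = 1.97/9 = 0.2189.
Mean within-Per = 1.55/3 = 0.5167; mean within-Rum = 1.66/3 = 0.5533.
Geometric mean = √(0.5167 × 0.5533) = 0.5347.
HTMT = 0.2189 / 0.5347 = 0.409.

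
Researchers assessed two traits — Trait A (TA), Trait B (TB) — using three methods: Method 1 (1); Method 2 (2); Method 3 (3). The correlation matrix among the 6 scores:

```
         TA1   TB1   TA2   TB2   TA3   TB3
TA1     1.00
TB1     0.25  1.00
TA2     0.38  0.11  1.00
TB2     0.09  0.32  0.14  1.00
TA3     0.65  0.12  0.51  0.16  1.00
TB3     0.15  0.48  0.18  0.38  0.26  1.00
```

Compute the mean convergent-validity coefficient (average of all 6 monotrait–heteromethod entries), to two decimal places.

Convergent values: 0.38, 0.65, 0.51, 0.32, 0.48, 0.38; mean = 2.72/6 = 0.45.

0.45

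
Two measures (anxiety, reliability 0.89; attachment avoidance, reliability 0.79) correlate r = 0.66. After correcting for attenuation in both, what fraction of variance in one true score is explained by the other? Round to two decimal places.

0.62

Disattenuated r = 0.66 / √(0.89 × 0.79) = 0.66 / 0.8385 = 0.7871.
Shared true-score variance = 0.7871² = 0.6195 ≈ 0.62.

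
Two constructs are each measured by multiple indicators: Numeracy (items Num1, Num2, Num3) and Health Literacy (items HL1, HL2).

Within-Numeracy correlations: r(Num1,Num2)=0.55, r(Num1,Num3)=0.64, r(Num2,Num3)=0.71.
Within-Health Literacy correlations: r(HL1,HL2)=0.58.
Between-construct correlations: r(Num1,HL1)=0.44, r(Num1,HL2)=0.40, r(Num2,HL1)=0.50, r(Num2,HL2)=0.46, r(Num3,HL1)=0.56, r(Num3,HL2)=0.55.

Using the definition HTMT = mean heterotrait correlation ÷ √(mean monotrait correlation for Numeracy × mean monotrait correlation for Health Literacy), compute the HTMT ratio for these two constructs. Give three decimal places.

Mean between = 2.91/6 = 0.4850.
Mean within-Num = 1.90/3 = 0.6333; mean within-HL = 0.58/1 = 0.5800.
Geometric mean = √(0.6333 × 0.5800) = 0.6061.
HTMT = 0.4850 / 0.6061 = 0.800.

0.800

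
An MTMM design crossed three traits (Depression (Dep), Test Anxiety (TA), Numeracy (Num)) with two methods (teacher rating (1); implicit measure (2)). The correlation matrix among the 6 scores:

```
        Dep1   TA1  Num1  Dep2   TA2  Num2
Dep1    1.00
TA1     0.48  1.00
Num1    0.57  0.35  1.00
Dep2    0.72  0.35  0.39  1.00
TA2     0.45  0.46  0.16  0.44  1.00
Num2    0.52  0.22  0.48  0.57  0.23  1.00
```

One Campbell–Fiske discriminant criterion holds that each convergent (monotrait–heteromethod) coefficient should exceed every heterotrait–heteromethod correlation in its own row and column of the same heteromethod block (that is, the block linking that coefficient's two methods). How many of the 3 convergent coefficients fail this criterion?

1

Checking each validity diagonal entry against its comparison values:
Dep (methods 1·2): 0.72 vs {0.45, 0.35, 0.52, 0.39} → pass.
TA (methods 1·2): 0.46 vs {0.35, 0.45, 0.22, 0.16} → pass.
Num (methods 1·2): 0.48 vs {0.39, 0.52, 0.16, 0.22} → fail.
1 of 3 fail.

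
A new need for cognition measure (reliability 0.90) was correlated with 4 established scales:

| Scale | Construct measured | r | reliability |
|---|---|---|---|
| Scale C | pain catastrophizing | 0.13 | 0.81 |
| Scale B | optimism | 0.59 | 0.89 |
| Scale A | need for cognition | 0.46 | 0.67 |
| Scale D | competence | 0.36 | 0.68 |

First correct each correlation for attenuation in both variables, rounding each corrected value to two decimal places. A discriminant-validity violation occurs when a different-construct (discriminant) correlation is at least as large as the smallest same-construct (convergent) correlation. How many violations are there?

Disattenuated r (r / √(r_scale · r_new)):
  Scale C (disc): 0.13 / √(0.81·0.90) = 0.15
  Scale B (disc): 0.59 / √(0.89·0.90) = 0.66
  Scale A (conv): 0.46 / √(0.67·0.90) = 0.59
  Scale D (disc): 0.36 / √(0.68·0.90) = 0.46
Smallest convergent = 0.59. Discriminant values: 0.15, 0.66, 0.46; count ≥ 0.59 → 1.

1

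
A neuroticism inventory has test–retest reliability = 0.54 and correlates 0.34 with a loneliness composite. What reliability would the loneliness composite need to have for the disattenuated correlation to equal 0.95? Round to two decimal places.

r_true = r_obs / √(r_xx · r_yy) ⇒ 0.95 = 0.34 / √(0.54 · r_yy).
√(0.54 · r_yy) = 0.34 / 0.95 = 0.3579; 0.54 · r_yy = 0.1281; r_yy = 0.1281 / 0.54 ≈ 0.24.

0.24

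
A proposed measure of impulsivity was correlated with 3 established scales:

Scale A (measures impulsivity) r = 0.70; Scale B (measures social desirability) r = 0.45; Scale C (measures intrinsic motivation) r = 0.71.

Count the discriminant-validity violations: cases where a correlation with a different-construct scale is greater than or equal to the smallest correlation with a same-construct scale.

1

Convergent (same construct = impulsivity): Scale A.
Smallest convergent = 0.70. Discriminant values: 0.45, 0.71; count ≥ 0.70 → 1.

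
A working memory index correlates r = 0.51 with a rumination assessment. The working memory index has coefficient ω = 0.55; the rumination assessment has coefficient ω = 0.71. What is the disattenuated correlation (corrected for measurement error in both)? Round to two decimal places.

0.82

r_true = r_obs / √(r_xx · r_yy) = 0.51 / √(0.55 × 0.71) = 0.51 / √0.3905 = 0.51 / 0.6249 ≈ 0.82.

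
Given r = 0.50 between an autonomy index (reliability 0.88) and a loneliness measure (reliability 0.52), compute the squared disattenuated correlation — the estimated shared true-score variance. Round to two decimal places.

Disattenuated r = 0.50 / √(0.88 × 0.52) = 0.50 / 0.6765 = 0.7391.
Shared true-score variance = 0.7391² = 0.5463 ≈ 0.55.

0.55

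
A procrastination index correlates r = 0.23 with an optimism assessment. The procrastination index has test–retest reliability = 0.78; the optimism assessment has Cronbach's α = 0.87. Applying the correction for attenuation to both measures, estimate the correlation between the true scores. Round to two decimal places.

r_true = r_obs / √(r_xx · r_yy) = 0.23 / √(0.78 × 0.87) = 0.23 / √0.6786 = 0.23 / 0.8238 ≈ 0.28.

0.28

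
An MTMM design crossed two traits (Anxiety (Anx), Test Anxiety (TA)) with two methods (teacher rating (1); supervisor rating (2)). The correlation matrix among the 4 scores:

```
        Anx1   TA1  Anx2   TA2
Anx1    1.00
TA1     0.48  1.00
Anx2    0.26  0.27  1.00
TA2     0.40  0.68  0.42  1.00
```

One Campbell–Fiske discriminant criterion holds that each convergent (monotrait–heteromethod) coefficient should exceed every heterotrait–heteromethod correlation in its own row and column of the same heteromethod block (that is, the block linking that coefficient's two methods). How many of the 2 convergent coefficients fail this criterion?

1

Convergent coefficients and their comparison sets:
Anx (methods 1·2): 0.26 vs {0.40, 0.27} → fail.
TA (methods 1·2): 0.68 vs {0.27, 0.40} → pass.
1 of 2 fail.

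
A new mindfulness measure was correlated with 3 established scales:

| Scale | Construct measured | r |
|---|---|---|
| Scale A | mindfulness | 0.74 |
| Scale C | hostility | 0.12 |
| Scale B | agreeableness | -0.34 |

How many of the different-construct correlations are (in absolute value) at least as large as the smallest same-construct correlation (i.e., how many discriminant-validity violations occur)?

Convergent (same construct = mindfulness): Scale A.
Smallest convergent = 0.74. Discriminant |r|: 0.12, 0.34; count ≥ 0.74 → 0.

0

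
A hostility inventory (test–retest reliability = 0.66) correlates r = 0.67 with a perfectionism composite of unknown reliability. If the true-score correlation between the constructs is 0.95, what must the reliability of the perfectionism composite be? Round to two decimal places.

0.75

r_true = r_obs / √(r_xx · r_yy) ⇒ 0.95 = 0.67 / √(0.66 · r_yy).
√(0.66 · r_yy) = 0.67 / 0.95 = 0.7053; 0.66 · r_yy = 0.4974; r_yy = 0.4974 / 0.66 ≈ 0.75.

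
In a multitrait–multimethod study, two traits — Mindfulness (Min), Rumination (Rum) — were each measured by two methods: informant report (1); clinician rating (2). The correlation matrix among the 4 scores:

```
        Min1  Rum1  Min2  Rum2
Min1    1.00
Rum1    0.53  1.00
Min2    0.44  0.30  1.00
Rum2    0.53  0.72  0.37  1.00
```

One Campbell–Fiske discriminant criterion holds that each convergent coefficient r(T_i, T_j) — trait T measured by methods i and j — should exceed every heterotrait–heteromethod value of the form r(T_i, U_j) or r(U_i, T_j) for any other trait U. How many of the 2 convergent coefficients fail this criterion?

Each convergent coefficient versus the relevant comparison correlations:
Min (methods 1·2): 0.44 vs {0.53, 0.30} → fail.
Rum (methods 1·2): 0.72 vs {0.30, 0.53} → pass.
1 of 2 fail.

1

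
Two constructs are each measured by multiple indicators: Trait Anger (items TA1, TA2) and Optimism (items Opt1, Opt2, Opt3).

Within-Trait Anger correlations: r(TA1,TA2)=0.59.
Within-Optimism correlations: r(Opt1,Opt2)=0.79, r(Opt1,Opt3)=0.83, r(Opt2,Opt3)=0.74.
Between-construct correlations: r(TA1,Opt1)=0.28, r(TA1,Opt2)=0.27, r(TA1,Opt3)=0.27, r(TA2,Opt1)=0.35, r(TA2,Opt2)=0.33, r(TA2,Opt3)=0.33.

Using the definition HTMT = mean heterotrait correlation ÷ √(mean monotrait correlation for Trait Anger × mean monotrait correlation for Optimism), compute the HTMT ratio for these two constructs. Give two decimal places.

0.45

Between-construct mean = 1.83/6 = 0.3050.
Mean within-TA = 0.59/1 = 0.5900; mean within-Opt = 2.36/3 = 0.7867.
Geometric mean = √(0.5900 × 0.7867) = 0.6813.
HTMT = 0.3050 / 0.6813 = 0.45.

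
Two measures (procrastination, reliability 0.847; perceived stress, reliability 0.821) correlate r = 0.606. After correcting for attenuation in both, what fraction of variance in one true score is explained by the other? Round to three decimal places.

0.528

Disattenuated r = 0.606 / √(0.847 × 0.821) = 0.606 / 0.8339 = 0.7267.
Shared true-score variance = 0.7267² = 0.5281 ≈ 0.528.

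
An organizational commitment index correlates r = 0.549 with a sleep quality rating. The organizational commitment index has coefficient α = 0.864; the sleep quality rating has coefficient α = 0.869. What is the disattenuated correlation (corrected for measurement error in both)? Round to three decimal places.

0.634

r_true = r_obs / √(r_xx · r_yy) = 0.549 / √(0.864 × 0.869) = 0.549 / √0.750816 = 0.549 / 0.8665 ≈ 0.634.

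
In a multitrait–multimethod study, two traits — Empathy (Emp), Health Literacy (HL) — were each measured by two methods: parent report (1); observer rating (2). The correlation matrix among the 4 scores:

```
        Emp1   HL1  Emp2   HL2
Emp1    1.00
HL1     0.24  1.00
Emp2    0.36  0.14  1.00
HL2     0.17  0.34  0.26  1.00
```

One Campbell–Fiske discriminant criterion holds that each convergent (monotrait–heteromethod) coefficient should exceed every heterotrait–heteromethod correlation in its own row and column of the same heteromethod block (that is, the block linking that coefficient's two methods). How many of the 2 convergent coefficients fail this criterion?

0

Checking each validity diagonal entry against its comparison values:
Emp (methods 1·2): 0.36 vs {0.17, 0.14} → pass.
HL (methods 1·2): 0.34 vs {0.14, 0.17} → pass.
0 of 2 fail.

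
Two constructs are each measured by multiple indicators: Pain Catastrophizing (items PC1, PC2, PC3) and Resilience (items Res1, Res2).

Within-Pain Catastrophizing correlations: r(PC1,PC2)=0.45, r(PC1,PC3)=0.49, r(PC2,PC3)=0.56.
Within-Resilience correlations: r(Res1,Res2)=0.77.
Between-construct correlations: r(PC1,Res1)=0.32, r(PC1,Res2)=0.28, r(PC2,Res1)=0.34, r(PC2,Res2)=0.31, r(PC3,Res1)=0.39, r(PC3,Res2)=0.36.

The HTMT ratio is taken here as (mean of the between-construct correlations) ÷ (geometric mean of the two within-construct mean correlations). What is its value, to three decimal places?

Mean heterotrait r = 2.00/6 = 0.3333.
Mean within-PC = 1.50/3 = 0.5000; mean within-Res = 0.77/1 = 0.7700.
Geometric mean = √(0.5000 × 0.7700) = 0.6205.
HTMT = 0.3333 / 0.6205 = 0.537.

0.537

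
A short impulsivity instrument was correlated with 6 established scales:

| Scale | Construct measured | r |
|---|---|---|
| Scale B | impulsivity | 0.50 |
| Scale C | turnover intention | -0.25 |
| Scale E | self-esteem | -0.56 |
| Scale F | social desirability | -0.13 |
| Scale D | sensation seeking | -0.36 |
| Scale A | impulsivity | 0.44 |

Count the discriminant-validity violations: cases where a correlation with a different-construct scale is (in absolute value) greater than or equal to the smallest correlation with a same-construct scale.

1

Convergent (same construct = impulsivity): Scale B, Scale A.
Smallest convergent = 0.44. Discriminant |r|: 0.25, 0.56, 0.13, 0.36; count ≥ 0.44 → 1.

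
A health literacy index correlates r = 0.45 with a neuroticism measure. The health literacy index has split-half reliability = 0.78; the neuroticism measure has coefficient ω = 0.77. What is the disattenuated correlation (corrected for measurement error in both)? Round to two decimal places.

r_true = r_obs / √(r_xx · r_yy) = 0.45 / √(0.78 × 0.77) = 0.45 / √0.6006 = 0.45 / 0.7750 ≈ 0.58.

0.58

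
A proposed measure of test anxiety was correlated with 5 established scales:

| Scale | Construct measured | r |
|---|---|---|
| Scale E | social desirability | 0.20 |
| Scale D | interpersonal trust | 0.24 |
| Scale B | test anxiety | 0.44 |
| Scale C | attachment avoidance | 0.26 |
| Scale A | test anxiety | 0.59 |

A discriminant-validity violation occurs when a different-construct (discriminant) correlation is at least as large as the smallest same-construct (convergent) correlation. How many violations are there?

0

Convergent (same construct = test anxiety): Scale B, Scale A.
Smallest convergent = 0.44. Discriminant values: 0.20, 0.24, 0.26; count ≥ 0.44 → 0.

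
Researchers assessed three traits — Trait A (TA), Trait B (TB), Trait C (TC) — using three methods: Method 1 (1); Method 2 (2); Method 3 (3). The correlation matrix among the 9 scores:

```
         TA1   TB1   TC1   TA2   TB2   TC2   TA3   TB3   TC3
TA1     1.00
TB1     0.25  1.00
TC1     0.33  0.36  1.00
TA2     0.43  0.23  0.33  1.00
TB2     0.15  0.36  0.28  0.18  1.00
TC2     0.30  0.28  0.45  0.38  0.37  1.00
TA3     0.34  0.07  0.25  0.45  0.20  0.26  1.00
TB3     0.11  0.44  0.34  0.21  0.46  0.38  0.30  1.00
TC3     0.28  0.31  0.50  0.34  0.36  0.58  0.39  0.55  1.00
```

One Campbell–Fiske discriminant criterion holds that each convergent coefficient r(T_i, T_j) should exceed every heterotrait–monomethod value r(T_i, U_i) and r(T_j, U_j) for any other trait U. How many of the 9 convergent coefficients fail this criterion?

Checking each validity diagonal entry against its comparison values:
TA (methods 1·2): 0.43 vs {0.25, 0.18, 0.33, 0.38} → pass.
TA (methods 1·3): 0.34 vs {0.25, 0.30, 0.33, 0.39} → fail.
TA (methods 2·3): 0.45 vs {0.18, 0.30, 0.38, 0.39} → pass.
TB (methods 1·2): 0.36 vs {0.25, 0.18, 0.36, 0.37} → fail.
TB (methods 1·3): 0.44 vs {0.25, 0.30, 0.36, 0.55} → fail.
TB (methods 2·3): 0.46 vs {0.18, 0.30, 0.37, 0.55} → fail.
TC (methods 1·2): 0.45 vs {0.33, 0.38, 0.36, 0.37} → pass.
TC (methods 1·3): 0.50 vs {0.33, 0.39, 0.36, 0.55} → fail.
TC (methods 2·3): 0.58 vs {0.38, 0.39, 0.37, 0.55} → pass.
5 of 9 fail.

5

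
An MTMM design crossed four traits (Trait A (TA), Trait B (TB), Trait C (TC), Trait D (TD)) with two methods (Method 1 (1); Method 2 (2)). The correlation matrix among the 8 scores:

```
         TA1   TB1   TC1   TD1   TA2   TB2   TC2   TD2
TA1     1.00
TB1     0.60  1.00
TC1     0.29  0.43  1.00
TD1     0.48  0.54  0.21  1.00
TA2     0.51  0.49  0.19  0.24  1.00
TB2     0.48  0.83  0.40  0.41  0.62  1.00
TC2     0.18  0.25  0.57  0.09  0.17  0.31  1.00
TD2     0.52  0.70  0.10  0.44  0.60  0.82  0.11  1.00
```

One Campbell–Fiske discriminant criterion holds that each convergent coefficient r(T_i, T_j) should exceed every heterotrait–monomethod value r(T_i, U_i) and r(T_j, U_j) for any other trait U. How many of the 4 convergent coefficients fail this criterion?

Convergent coefficients and their comparison sets:
TA (methods 1·2): 0.51 vs {0.60, 0.62, 0.29, 0.17, 0.48, 0.60} → fail.
TB (methods 1·2): 0.83 vs {0.60, 0.62, 0.43, 0.31, 0.54, 0.82} → pass.
TC (methods 1·2): 0.57 vs {0.29, 0.17, 0.43, 0.31, 0.21, 0.11} → pass.
TD (methods 1·2): 0.44 vs {0.48, 0.60, 0.54, 0.82, 0.21, 0.11} → fail.
2 of 4 fail.

2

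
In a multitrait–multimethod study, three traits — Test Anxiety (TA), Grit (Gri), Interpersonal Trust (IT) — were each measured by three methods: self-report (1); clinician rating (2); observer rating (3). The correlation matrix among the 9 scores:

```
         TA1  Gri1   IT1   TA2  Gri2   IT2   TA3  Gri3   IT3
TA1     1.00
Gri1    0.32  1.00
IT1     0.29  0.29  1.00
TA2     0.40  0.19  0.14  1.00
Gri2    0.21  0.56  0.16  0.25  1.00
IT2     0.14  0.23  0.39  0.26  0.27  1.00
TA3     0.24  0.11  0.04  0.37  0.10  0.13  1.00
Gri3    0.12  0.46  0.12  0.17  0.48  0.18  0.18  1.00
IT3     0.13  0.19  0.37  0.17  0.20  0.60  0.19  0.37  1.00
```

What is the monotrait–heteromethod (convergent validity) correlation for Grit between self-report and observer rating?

0.46

Same trait (Gri), different methods: r(Gri1, Gri3) = 0.46.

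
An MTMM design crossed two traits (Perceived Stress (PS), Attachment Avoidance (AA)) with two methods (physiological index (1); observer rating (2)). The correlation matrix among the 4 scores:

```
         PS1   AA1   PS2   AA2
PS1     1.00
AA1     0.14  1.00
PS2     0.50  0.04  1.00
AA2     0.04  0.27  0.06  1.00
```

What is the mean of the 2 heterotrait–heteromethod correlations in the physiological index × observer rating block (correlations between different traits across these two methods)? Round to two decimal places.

HTHM values (method 1 × method 2): 0.04, 0.04; mean = 0.08/2 = 0.04.

0.04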